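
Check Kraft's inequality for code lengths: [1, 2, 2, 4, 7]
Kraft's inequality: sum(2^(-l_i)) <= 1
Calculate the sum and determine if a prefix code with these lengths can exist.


Sum = 2^(-1) + 2^(-2) + 2^(-2) + 2^(-4) + 2^(-7)
    = 0.5 + 0.25 + 0.25 + 0.0625 + 0.0078125
    = 137/128 = 1.0703125
Since 1.0703125 > 1, Kraft's inequality is NOT satisfied.
A prefix code with these lengths CANNOT exist.

Kraft sum = 1.0703125. Not satisfied.


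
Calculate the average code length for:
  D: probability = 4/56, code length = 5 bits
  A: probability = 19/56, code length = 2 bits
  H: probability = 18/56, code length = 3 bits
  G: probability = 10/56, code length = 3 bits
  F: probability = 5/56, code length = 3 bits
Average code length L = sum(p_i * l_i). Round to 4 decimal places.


Weighted contributions p_i * l_i:
  D: (4/56) * 5 = 20/56
  A: (19/56) * 2 = 38/56
  H: (18/56) * 3 = 54/56
  G: (10/56) * 3 = 30/56
  F: (5/56) * 3 = 15/56
Sum = (20 + 38 + 54 + 30 + 15)/56 = 157/56

L = 157/56 = 2.8036 bits/symbol


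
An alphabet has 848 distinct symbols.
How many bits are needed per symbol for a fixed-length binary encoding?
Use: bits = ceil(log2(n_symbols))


log2(848) = 9.7279
Bracket: 2^9 = 512 < 848 <= 2^10 = 1024
So ceil(log2(848)) = 10

bits = ceil(log2(848)) = ceil(9.7279) = 10 bits


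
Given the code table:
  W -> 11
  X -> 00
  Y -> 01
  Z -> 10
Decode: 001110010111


Decoding:
00 -> X
11 -> W
10 -> Z
01 -> Y
01 -> Y
11 -> W


Result: XWZYYW


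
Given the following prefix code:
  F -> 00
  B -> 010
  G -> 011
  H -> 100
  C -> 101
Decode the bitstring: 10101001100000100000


Decoding step by step:
Bits 101 -> C
Bits 010 -> B
Bits 011 -> G
Bits 00 -> F
Bits 00 -> F
Bits 010 -> B
Bits 00 -> F
Bits 00 -> F


Decoded message: CBGFFBFF


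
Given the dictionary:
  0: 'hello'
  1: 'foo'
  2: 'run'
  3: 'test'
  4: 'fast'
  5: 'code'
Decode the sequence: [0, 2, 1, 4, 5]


Look up each index in the dictionary:
  0 -> 'hello'
  2 -> 'run'
  1 -> 'foo'
  4 -> 'fast'
  5 -> 'code'

Decoded: "hello run foo fast code"


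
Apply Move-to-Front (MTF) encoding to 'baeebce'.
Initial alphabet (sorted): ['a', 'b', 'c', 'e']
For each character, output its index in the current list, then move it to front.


MTF encoding:
'b': index 1 in ['a', 'b', 'c', 'e'] -> ['b', 'a', 'c', 'e']
'a': index 1 in ['b', 'a', 'c', 'e'] -> ['a', 'b', 'c', 'e']
'e': index 3 in ['a', 'b', 'c', 'e'] -> ['e', 'a', 'b', 'c']
'e': index 0 in ['e', 'a', 'b', 'c'] -> ['e', 'a', 'b', 'c']
'b': index 2 in ['e', 'a', 'b', 'c'] -> ['b', 'e', 'a', 'c']
'c': index 3 in ['b', 'e', 'a', 'c'] -> ['c', 'b', 'e', 'a']
'e': index 2 in ['c', 'b', 'e', 'a'] -> ['e', 'c', 'b', 'a']


Output: [1, 1, 3, 0, 2, 3, 2]


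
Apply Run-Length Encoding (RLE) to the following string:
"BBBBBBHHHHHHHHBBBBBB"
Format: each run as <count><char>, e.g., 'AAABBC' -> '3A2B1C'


Scanning runs left to right:
  i=0: run of 'B' x 6 -> '6B'
  i=6: run of 'H' x 8 -> '8H'
  i=14: run of 'B' x 6 -> '6B'

RLE = 6B8H6B


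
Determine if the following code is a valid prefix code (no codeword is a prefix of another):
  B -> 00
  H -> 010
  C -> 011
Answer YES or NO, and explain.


Checking each pair (does one codeword prefix another?):
  B='00' vs H='010': no prefix
  B='00' vs C='011': no prefix
  H='010' vs B='00': no prefix
  H='010' vs C='011': no prefix
  C='011' vs B='00': no prefix
  C='011' vs H='010': no prefix
No violation found over all pairs.

YES -- this is a valid prefix code. No codeword is a prefix of any other codeword.


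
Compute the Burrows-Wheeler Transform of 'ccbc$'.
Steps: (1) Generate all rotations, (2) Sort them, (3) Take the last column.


Rotations (sorted):
  0: $ccbc -> last char: c
  1: bc$cc -> last char: c
  2: c$ccb -> last char: b
  3: cbc$c -> last char: c
  4: ccbc$ -> last char: $


BWT = ccbc$


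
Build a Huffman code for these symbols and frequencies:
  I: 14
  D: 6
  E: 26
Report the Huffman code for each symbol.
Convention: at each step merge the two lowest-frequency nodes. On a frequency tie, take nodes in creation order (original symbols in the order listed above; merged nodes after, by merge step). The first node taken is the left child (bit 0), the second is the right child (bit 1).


Huffman tree construction:
Step 1: Merge D(6) + I(14) = 20
Step 2: Merge (D+I)(20) + E(26) = 46
Read each symbol's code off the tree from the root (left child = 0, right child = 1).

Codes:
  I: 01 (length 2)
  D: 00 (length 2)
  E: 1 (length 1)
Average code length: 66/46 = 1.4348 bits/symbol


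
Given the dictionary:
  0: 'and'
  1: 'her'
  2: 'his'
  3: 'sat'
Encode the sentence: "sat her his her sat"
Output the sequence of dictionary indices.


Look up each word in the dictionary:
  'sat' -> 3
  'her' -> 1
  'his' -> 2
  'her' -> 1
  'sat' -> 3

Encoded: [3, 1, 2, 1, 3]


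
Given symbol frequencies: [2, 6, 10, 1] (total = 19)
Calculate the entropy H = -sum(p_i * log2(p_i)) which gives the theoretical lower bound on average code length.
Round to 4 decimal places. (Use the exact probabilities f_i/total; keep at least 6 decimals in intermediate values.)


Per-symbol terms -p_i * log2(p_i) with p_i = f_i/19:
  p = 2/19 = 0.105263: log2(p) = -3.247928, -p*log2(p) = 0.341887
  p = 6/19 = 0.315789: log2(p) = -1.662965, -p*log2(p) = 0.525147
  p = 10/19 = 0.526316: log2(p) = -0.925999, -p*log2(p) = 0.487368
  p = 1/19 = 0.052632: log2(p) = -4.247928, -p*log2(p) = 0.223575
H = 0.341887 + 0.525147 + 0.487368 + 0.223575 = 1.577977

H = 1.578 bits/symbol


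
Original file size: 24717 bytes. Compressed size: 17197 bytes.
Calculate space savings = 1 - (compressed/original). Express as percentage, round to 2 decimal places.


ratio = compressed/original = 17197/24717 = 0.695756
savings = 1 - ratio = 1 - 0.695756 = 0.304244
as a percentage: 0.304244 * 100 = 30.42%

Space savings = 1 - 17197/24717 = 30.42%


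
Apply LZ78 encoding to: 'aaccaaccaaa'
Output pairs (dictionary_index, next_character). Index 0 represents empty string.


LZ78 encoding steps:
Dictionary: {0: ''}
Step 1: w='' (idx 0), next='a' -> output (0, 'a'), add 'a' as idx 1
Step 2: w='a' (idx 1), next='c' -> output (1, 'c'), add 'ac' as idx 2
Step 3: w='' (idx 0), next='c' -> output (0, 'c'), add 'c' as idx 3
Step 4: w='a' (idx 1), next='a' -> output (1, 'a'), add 'aa' as idx 4
Step 5: w='c' (idx 3), next='c' -> output (3, 'c'), add 'cc' as idx 5
Step 6: w='aa' (idx 4), next='a' -> output (4, 'a'), add 'aaa' as idx 6


Encoded: [(0, 'a'), (1, 'c'), (0, 'c'), (1, 'a'), (3, 'c'), (4, 'a')]


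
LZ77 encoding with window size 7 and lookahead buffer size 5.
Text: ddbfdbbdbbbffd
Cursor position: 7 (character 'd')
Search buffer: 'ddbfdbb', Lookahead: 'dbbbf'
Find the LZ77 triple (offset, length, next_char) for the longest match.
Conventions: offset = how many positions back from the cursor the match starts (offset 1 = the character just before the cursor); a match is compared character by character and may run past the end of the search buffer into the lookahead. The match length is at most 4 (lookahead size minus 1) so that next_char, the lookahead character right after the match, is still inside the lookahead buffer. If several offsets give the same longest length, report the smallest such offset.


Try each offset into the search buffer:
  offset=1 (pos 6, char 'b'): match length 0
  offset=2 (pos 5, char 'b'): match length 0
  offset=3 (pos 4, char 'd'): match length 3
  offset=4 (pos 3, char 'f'): match length 0
  offset=5 (pos 2, char 'b'): match length 0
  offset=6 (pos 1, char 'd'): match length 2
  offset=7 (pos 0, char 'd'): match length 1
Longest match has length 3 at offset 3.
next_char = character at position 7 + 3 = 10 -> 'b'

Best match: offset=3, length=3 (matching 'dbb' starting at position 4)
LZ77 triple: (3, 3, 'b')


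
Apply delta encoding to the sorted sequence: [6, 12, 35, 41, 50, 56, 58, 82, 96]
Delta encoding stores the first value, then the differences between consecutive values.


First value: 6
Deltas:
  12 - 6 = 6
  35 - 12 = 23
  41 - 35 = 6
  50 - 41 = 9
  56 - 50 = 6
  58 - 56 = 2
  82 - 58 = 24
  96 - 82 = 14


Delta encoded: [6, 6, 23, 6, 9, 6, 2, 24, 14]


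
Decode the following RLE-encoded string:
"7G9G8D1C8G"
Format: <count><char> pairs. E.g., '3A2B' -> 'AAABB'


Expanding each <count><char> pair:
  7G -> 'GGGGGGG'
  9G -> 'GGGGGGGGG'
  8D -> 'DDDDDDDD'
  1C -> 'C'
  8G -> 'GGGGGGGG'

Decoded = GGGGGGGGGGGGGGGGDDDDDDDDCGGGGGGGG


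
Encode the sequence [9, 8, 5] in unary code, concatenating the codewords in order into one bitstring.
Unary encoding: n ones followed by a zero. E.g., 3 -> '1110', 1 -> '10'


Encode each number as n ones followed by a terminating 0:
  9 -> 1111111110 (10 bits)
  8 -> 111111110 (9 bits)
  5 -> 111110 (6 bits)
Total length = 10 + 9 + 6 = 25 bits.

Unary([9, 8, 5]) = 1111111110111111110111110 (25 bits)


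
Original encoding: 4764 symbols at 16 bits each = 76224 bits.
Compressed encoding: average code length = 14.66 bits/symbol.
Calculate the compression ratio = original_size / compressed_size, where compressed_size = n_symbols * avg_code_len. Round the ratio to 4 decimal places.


original_size = n_symbols * orig_bits = 4764 * 16 = 76224 bits
compressed_size = n_symbols * avg_code_len = 4764 * 14.66 = 69840.24 bits
ratio = original_size / compressed_size = 76224 / 69840.24 = 1.0914

Compression ratio = 1.0914


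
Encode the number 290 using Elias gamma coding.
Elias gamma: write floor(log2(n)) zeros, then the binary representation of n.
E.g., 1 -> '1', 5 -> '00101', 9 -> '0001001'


num_bits = floor(log2(290)) + 1 = 9
leading_zeros = num_bits - 1 = 8
binary(290) = 100100010

Elias gamma(290) = '00000000' + '100100010' = 00000000100100010 (17 bits)


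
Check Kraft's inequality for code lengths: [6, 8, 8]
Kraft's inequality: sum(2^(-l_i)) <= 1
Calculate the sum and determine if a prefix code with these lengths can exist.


Sum = 2^(-6) + 2^(-8) + 2^(-8)
    = 0.015625 + 0.00390625 + 0.00390625
    = 6/256 = 0.0234375
Since 0.0234375 <= 1, Kraft's inequality IS satisfied.
A prefix code with these lengths CAN exist.

Kraft sum = 0.0234375. Satisfied.


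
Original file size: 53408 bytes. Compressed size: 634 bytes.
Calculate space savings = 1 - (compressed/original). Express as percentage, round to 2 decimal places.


ratio = compressed/original = 634/53408 = 0.011871
savings = 1 - ratio = 1 - 0.011871 = 0.988129
as a percentage: 0.988129 * 100 = 98.81%

Space savings = 1 - 634/53408 = 98.81%


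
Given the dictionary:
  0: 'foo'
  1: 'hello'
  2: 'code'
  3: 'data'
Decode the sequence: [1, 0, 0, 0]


Look up each index in the dictionary:
  1 -> 'hello'
  0 -> 'foo'
  0 -> 'foo'
  0 -> 'foo'

Decoded: "hello foo foo foo"


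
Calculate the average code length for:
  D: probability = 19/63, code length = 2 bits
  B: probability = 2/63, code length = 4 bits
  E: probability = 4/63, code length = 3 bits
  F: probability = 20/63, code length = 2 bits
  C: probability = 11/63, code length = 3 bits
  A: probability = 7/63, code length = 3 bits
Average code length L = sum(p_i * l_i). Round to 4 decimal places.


Weighted contributions p_i * l_i:
  D: (19/63) * 2 = 38/63
  B: (2/63) * 4 = 8/63
  E: (4/63) * 3 = 12/63
  F: (20/63) * 2 = 40/63
  C: (11/63) * 3 = 33/63
  A: (7/63) * 3 = 21/63
Sum = (38 + 8 + 12 + 40 + 33 + 21)/63 = 152/63

L = 152/63 = 2.4127 bits/symbol


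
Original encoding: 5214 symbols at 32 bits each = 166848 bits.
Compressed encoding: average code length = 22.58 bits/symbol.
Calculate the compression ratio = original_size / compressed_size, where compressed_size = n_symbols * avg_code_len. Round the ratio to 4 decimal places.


original_size = n_symbols * orig_bits = 5214 * 32 = 166848 bits
compressed_size = n_symbols * avg_code_len = 5214 * 22.58 = 117732.12 bits
ratio = original_size / compressed_size = 166848 / 117732.12 = 1.4172

Compression ratio = 1.4172


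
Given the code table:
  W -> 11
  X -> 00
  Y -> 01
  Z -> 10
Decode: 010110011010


Decoding:
01 -> Y
01 -> Y
10 -> Z
01 -> Y
10 -> Z
10 -> Z


Result: YYZYZZ


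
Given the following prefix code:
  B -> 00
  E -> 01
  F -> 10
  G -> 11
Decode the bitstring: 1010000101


Decoding step by step:
Bits 10 -> F
Bits 10 -> F
Bits 00 -> B
Bits 01 -> E
Bits 01 -> E


Decoded message: FFBEE


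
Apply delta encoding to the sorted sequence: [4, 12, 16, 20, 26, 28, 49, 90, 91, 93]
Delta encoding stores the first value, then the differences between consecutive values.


First value: 4
Deltas:
  12 - 4 = 8
  16 - 12 = 4
  20 - 16 = 4
  26 - 20 = 6
  28 - 26 = 2
  49 - 28 = 21
  90 - 49 = 41
  91 - 90 = 1
  93 - 91 = 2


Delta encoded: [4, 8, 4, 4, 6, 2, 21, 41, 1, 2]


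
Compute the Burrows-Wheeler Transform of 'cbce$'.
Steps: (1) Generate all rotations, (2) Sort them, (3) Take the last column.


Rotations (sorted):
  0: $cbce -> last char: e
  1: bce$c -> last char: c
  2: cbce$ -> last char: $
  3: ce$cb -> last char: b
  4: e$cbc -> last char: c


BWT = ec$bc


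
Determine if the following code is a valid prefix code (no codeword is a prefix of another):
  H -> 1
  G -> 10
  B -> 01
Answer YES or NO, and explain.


Checking each pair (does one codeword prefix another?):
  H='1' vs G='10': prefix -- VIOLATION

NO -- this is NOT a valid prefix code. H (1) is a prefix of G (10).


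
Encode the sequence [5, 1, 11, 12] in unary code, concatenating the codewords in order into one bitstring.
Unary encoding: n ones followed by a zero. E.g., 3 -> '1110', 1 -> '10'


Encode each number as n ones followed by a terminating 0:
  5 -> 111110 (6 bits)
  1 -> 10 (2 bits)
  11 -> 111111111110 (12 bits)
  12 -> 1111111111110 (13 bits)
Total length = 6 + 2 + 12 + 13 = 33 bits.

Unary([5, 1, 11, 12]) = 111110101111111111101111111111110 (33 bits)


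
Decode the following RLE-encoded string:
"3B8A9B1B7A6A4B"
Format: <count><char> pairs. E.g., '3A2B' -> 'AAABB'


Expanding each <count><char> pair:
  3B -> 'BBB'
  8A -> 'AAAAAAAA'
  9B -> 'BBBBBBBBB'
  1B -> 'B'
  7A -> 'AAAAAAA'
  6A -> 'AAAAAA'
  4B -> 'BBBB'

Decoded = BBBAAAAAAAABBBBBBBBBBAAAAAAAAAAAAABBBB


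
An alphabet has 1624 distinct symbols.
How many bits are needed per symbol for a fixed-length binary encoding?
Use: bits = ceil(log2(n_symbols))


log2(1624) = 10.6653
Bracket: 2^10 = 1024 < 1624 <= 2^11 = 2048
So ceil(log2(1624)) = 11

bits = ceil(log2(1624)) = ceil(10.6653) = 11 bits


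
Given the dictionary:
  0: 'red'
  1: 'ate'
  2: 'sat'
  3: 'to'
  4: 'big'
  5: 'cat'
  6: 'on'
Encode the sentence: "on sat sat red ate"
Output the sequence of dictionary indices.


Look up each word in the dictionary:
  'on' -> 6
  'sat' -> 2
  'sat' -> 2
  'red' -> 0
  'ate' -> 1

Encoded: [6, 2, 2, 0, 1]


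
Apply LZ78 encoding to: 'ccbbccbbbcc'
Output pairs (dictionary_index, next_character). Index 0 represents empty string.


LZ78 encoding steps:
Dictionary: {0: ''}
Step 1: w='' (idx 0), next='c' -> output (0, 'c'), add 'c' as idx 1
Step 2: w='c' (idx 1), next='b' -> output (1, 'b'), add 'cb' as idx 2
Step 3: w='' (idx 0), next='b' -> output (0, 'b'), add 'b' as idx 3
Step 4: w='c' (idx 1), next='c' -> output (1, 'c'), add 'cc' as idx 4
Step 5: w='b' (idx 3), next='b' -> output (3, 'b'), add 'bb' as idx 5
Step 6: w='b' (idx 3), next='c' -> output (3, 'c'), add 'bc' as idx 6
Step 7: w='c' (idx 1), end of input -> output (1, '')


Encoded: [(0, 'c'), (1, 'b'), (0, 'b'), (1, 'c'), (3, 'b'), (3, 'c'), (1, '')]


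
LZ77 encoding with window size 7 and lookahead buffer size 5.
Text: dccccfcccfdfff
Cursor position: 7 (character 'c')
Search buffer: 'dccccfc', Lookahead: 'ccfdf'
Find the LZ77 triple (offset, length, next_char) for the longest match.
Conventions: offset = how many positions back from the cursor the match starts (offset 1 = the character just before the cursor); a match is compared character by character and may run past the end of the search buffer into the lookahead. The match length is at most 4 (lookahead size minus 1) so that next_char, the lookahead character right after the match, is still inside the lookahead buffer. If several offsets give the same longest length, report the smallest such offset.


Try each offset into the search buffer:
  offset=1 (pos 6, char 'c'): match length 2
  offset=2 (pos 5, char 'f'): match length 0
  offset=3 (pos 4, char 'c'): match length 1
  offset=4 (pos 3, char 'c'): match length 3
  offset=5 (pos 2, char 'c'): match length 2
  offset=6 (pos 1, char 'c'): match length 2
  offset=7 (pos 0, char 'd'): match length 0
Longest match has length 3 at offset 4.
next_char = character at position 7 + 3 = 10 -> 'd'

Best match: offset=4, length=3 (matching 'ccf' starting at position 3)
LZ77 triple: (4, 3, 'd')


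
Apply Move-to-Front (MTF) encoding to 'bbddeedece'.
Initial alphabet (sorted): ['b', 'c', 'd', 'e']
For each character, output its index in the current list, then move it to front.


MTF encoding:
'b': index 0 in ['b', 'c', 'd', 'e'] -> ['b', 'c', 'd', 'e']
'b': index 0 in ['b', 'c', 'd', 'e'] -> ['b', 'c', 'd', 'e']
'd': index 2 in ['b', 'c', 'd', 'e'] -> ['d', 'b', 'c', 'e']
'd': index 0 in ['d', 'b', 'c', 'e'] -> ['d', 'b', 'c', 'e']
'e': index 3 in ['d', 'b', 'c', 'e'] -> ['e', 'd', 'b', 'c']
'e': index 0 in ['e', 'd', 'b', 'c'] -> ['e', 'd', 'b', 'c']
'd': index 1 in ['e', 'd', 'b', 'c'] -> ['d', 'e', 'b', 'c']
'e': index 1 in ['d', 'e', 'b', 'c'] -> ['e', 'd', 'b', 'c']
'c': index 3 in ['e', 'd', 'b', 'c'] -> ['c', 'e', 'd', 'b']
'e': index 1 in ['c', 'e', 'd', 'b'] -> ['e', 'c', 'd', 'b']


Output: [0, 0, 2, 0, 3, 0, 1, 1, 3, 1]


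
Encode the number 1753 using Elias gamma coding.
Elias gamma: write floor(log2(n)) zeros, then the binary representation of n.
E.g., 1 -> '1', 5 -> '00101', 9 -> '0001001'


num_bits = floor(log2(1753)) + 1 = 11
leading_zeros = num_bits - 1 = 10
binary(1753) = 11011011001

Elias gamma(1753) = '0000000000' + '11011011001' = 000000000011011011001 (21 bits)


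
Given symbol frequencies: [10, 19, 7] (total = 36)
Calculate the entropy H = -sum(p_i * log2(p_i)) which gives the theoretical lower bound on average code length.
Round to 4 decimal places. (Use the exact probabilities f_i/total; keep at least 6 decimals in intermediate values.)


Per-symbol terms -p_i * log2(p_i) with p_i = f_i/36:
  p = 10/36 = 0.277778: log2(p) = -1.847997, -p*log2(p) = 0.513332
  p = 19/36 = 0.527778: log2(p) = -0.921997, -p*log2(p) = 0.486610
  p = 7/36 = 0.194444: log2(p) = -2.362570, -p*log2(p) = 0.459389
H = 0.513332 + 0.486610 + 0.459389 = 1.459331

H = 1.4593 bits/symbol


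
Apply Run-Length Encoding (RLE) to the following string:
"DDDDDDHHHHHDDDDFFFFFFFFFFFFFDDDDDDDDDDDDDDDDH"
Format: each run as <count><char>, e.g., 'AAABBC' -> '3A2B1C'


Scanning runs left to right:
  i=0: run of 'D' x 6 -> '6D'
  i=6: run of 'H' x 5 -> '5H'
  i=11: run of 'D' x 4 -> '4D'
  i=15: run of 'F' x 13 -> '13F'
  i=28: run of 'D' x 16 -> '16D'
  i=44: run of 'H' x 1 -> '1H'

RLE = 6D5H4D13F16D1H


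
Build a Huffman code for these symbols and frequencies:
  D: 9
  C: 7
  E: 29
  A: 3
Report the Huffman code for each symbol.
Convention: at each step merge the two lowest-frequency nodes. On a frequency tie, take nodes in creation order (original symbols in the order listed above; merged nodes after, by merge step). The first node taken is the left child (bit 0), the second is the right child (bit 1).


Huffman tree construction:
Step 1: Merge A(3) + C(7) = 10
Step 2: Merge D(9) + (A+C)(10) = 19
Step 3: Merge (D+(A+C))(19) + E(29) = 48
Read each symbol's code off the tree from the root (left child = 0, right child = 1).

Codes:
  D: 00 (length 2)
  C: 011 (length 3)
  E: 1 (length 1)
  A: 010 (length 3)
Average code length: 77/48 = 1.6042 bits/symbol


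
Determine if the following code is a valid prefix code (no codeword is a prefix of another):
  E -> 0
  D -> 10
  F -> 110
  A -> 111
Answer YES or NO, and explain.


Checking each pair (does one codeword prefix another?):
  E='0' vs D='10': no prefix
  E='0' vs F='110': no prefix
  E='0' vs A='111': no prefix
  D='10' vs E='0': no prefix
  D='10' vs F='110': no prefix
  D='10' vs A='111': no prefix
  F='110' vs E='0': no prefix
  F='110' vs D='10': no prefix
  F='110' vs A='111': no prefix
  A='111' vs E='0': no prefix
  A='111' vs D='10': no prefix
  A='111' vs F='110': no prefix
No violation found over all pairs.

YES -- this is a valid prefix code. No codeword is a prefix of any other codeword.


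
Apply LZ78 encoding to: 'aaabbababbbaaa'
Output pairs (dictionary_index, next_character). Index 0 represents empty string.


LZ78 encoding steps:
Dictionary: {0: ''}
Step 1: w='' (idx 0), next='a' -> output (0, 'a'), add 'a' as idx 1
Step 2: w='a' (idx 1), next='a' -> output (1, 'a'), add 'aa' as idx 2
Step 3: w='' (idx 0), next='b' -> output (0, 'b'), add 'b' as idx 3
Step 4: w='b' (idx 3), next='a' -> output (3, 'a'), add 'ba' as idx 4
Step 5: w='ba' (idx 4), next='b' -> output (4, 'b'), add 'bab' as idx 5
Step 6: w='b' (idx 3), next='b' -> output (3, 'b'), add 'bb' as idx 6
Step 7: w='aa' (idx 2), next='a' -> output (2, 'a'), add 'aaa' as idx 7


Encoded: [(0, 'a'), (1, 'a'), (0, 'b'), (3, 'a'), (4, 'b'), (3, 'b'), (2, 'a')]


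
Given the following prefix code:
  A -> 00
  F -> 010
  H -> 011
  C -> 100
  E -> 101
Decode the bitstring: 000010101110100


Decoding step by step:
Bits 00 -> A
Bits 00 -> A
Bits 101 -> E
Bits 011 -> H
Bits 101 -> E
Bits 00 -> A


Decoded message: AAEHEA


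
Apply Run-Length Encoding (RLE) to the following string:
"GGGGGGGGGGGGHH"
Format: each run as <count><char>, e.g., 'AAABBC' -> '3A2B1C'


Scanning runs left to right:
  i=0: run of 'G' x 12 -> '12G'
  i=12: run of 'H' x 2 -> '2H'

RLE = 12G2H


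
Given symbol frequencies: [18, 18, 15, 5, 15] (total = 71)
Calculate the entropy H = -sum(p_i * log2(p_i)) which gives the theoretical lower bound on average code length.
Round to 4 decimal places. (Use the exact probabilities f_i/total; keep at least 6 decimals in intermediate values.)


Per-symbol terms -p_i * log2(p_i) with p_i = f_i/71:
  p = 18/71 = 0.253521: log2(p) = -1.979822, -p*log2(p) = 0.501927
  p = 18/71 = 0.253521: log2(p) = -1.979822, -p*log2(p) = 0.501927
  p = 15/71 = 0.211268: log2(p) = -2.242857, -p*log2(p) = 0.473843
  p = 5/71 = 0.070423: log2(p) = -3.827819, -p*log2(p) = 0.269565
  p = 15/71 = 0.211268: log2(p) = -2.242857, -p*log2(p) = 0.473843
H = 0.501927 + 0.501927 + 0.473843 + 0.269565 + 0.473843 = 2.221105

H = 2.2211 bits/symbol


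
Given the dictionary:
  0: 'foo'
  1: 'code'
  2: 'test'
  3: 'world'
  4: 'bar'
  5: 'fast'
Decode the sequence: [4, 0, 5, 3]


Look up each index in the dictionary:
  4 -> 'bar'
  0 -> 'foo'
  5 -> 'fast'
  3 -> 'world'

Decoded: "bar foo fast world"


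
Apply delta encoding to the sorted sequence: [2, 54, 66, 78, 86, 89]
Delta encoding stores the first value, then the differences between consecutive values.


First value: 2
Deltas:
  54 - 2 = 52
  66 - 54 = 12
  78 - 66 = 12
  86 - 78 = 8
  89 - 86 = 3


Delta encoded: [2, 52, 12, 12, 8, 3]


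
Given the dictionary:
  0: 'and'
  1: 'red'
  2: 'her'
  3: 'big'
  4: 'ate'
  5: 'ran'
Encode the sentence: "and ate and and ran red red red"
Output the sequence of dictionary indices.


Look up each word in the dictionary:
  'and' -> 0
  'ate' -> 4
  'and' -> 0
  'and' -> 0
  'ran' -> 5
  'red' -> 1
  'red' -> 1
  'red' -> 1

Encoded: [0, 4, 0, 0, 5, 1, 1, 1]


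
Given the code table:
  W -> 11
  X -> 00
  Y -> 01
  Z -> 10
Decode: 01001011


Decoding:
01 -> Y
00 -> X
10 -> Z
11 -> W


Result: YXZW


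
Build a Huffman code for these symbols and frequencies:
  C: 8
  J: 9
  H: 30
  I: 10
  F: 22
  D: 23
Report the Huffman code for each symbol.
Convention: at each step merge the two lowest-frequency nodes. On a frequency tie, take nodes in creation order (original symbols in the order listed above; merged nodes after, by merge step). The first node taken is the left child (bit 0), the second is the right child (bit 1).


Huffman tree construction:
Step 1: Merge C(8) + J(9) = 17
Step 2: Merge I(10) + (C+J)(17) = 27
Step 3: Merge F(22) + D(23) = 45
Step 4: Merge (I+(C+J))(27) + H(30) = 57
Step 5: Merge (F+D)(45) + ((I+(C+J))+H)(57) = 102
Read each symbol's code off the tree from the root (left child = 0, right child = 1).

Codes:
  C: 1010 (length 4)
  J: 1011 (length 4)
  H: 11 (length 2)
  I: 100 (length 3)
  F: 00 (length 2)
  D: 01 (length 2)
Average code length: 248/102 = 2.4314 bits/symbol


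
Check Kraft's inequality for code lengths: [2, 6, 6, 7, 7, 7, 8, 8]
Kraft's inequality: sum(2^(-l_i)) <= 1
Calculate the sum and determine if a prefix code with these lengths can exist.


Sum = 2^(-2) + 2^(-6) + 2^(-6) + 2^(-7) + 2^(-7) + 2^(-7) + 2^(-8) + 2^(-8)
    = 0.25 + 0.015625 + 0.015625 + 0.0078125 + 0.0078125 + 0.0078125 + 0.00390625 + 0.00390625
    = 80/256 = 0.3125
Since 0.3125 <= 1, Kraft's inequality IS satisfied.
A prefix code with these lengths CAN exist.

Kraft sum = 0.3125. Satisfied.


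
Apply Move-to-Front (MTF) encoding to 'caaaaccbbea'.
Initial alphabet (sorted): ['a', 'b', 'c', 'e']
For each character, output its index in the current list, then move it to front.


MTF encoding:
'c': index 2 in ['a', 'b', 'c', 'e'] -> ['c', 'a', 'b', 'e']
'a': index 1 in ['c', 'a', 'b', 'e'] -> ['a', 'c', 'b', 'e']
'a': index 0 in ['a', 'c', 'b', 'e'] -> ['a', 'c', 'b', 'e']
'a': index 0 in ['a', 'c', 'b', 'e'] -> ['a', 'c', 'b', 'e']
'a': index 0 in ['a', 'c', 'b', 'e'] -> ['a', 'c', 'b', 'e']
'c': index 1 in ['a', 'c', 'b', 'e'] -> ['c', 'a', 'b', 'e']
'c': index 0 in ['c', 'a', 'b', 'e'] -> ['c', 'a', 'b', 'e']
'b': index 2 in ['c', 'a', 'b', 'e'] -> ['b', 'c', 'a', 'e']
'b': index 0 in ['b', 'c', 'a', 'e'] -> ['b', 'c', 'a', 'e']
'e': index 3 in ['b', 'c', 'a', 'e'] -> ['e', 'b', 'c', 'a']
'a': index 3 in ['e', 'b', 'c', 'a'] -> ['a', 'e', 'b', 'c']


Output: [2, 1, 0, 0, 0, 1, 0, 2, 0, 3, 3]


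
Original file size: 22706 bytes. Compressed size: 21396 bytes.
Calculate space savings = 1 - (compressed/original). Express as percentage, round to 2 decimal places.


ratio = compressed/original = 21396/22706 = 0.942306
savings = 1 - ratio = 1 - 0.942306 = 0.057694
as a percentage: 0.057694 * 100 = 5.77%

Space savings = 1 - 21396/22706 = 5.77%


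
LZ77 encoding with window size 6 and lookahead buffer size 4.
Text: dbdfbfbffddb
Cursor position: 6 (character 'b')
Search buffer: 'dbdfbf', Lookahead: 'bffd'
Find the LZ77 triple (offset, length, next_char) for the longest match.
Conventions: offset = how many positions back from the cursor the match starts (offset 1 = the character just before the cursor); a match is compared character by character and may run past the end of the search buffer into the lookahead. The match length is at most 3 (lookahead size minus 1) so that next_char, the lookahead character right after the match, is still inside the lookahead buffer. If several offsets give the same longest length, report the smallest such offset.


Try each offset into the search buffer:
  offset=1 (pos 5, char 'f'): match length 0
  offset=2 (pos 4, char 'b'): match length 2
  offset=3 (pos 3, char 'f'): match length 0
  offset=4 (pos 2, char 'd'): match length 0
  offset=5 (pos 1, char 'b'): match length 1
  offset=6 (pos 0, char 'd'): match length 0
Longest match has length 2 at offset 2.
next_char = character at position 6 + 2 = 8 -> 'f'

Best match: offset=2, length=2 (matching 'bf' starting at position 4)
LZ77 triple: (2, 2, 'f')


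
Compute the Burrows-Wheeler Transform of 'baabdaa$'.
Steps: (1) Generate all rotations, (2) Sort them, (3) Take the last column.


Rotations (sorted):
  0: $baabdaa -> last char: a
  1: a$baabda -> last char: a
  2: aa$baabd -> last char: d
  3: aabdaa$b -> last char: b
  4: abdaa$ba -> last char: a
  5: baabdaa$ -> last char: $
  6: bdaa$baa -> last char: a
  7: daa$baab -> last char: b


BWT = aadba$ab


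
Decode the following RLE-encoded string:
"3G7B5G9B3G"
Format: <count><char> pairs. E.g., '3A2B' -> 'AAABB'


Expanding each <count><char> pair:
  3G -> 'GGG'
  7B -> 'BBBBBBB'
  5G -> 'GGGGG'
  9B -> 'BBBBBBBBB'
  3G -> 'GGG'

Decoded = GGGBBBBBBBGGGGGBBBBBBBBBGGG


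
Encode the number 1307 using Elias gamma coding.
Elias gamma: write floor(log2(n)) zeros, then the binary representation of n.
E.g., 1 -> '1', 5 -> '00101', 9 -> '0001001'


num_bits = floor(log2(1307)) + 1 = 11
leading_zeros = num_bits - 1 = 10
binary(1307) = 10100011011

Elias gamma(1307) = '0000000000' + '10100011011' = 000000000010100011011 (21 bits)


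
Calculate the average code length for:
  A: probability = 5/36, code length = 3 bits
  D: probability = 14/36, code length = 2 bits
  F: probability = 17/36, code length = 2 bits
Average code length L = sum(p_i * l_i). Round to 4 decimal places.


Weighted contributions p_i * l_i:
  A: (5/36) * 3 = 15/36
  D: (14/36) * 2 = 28/36
  F: (17/36) * 2 = 34/36
Sum = (15 + 28 + 34)/36 = 77/36

L = 77/36 = 2.1389 bits/symbol


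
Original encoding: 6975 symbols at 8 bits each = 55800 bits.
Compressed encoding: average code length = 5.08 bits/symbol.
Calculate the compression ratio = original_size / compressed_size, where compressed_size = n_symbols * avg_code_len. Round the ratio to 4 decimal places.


original_size = n_symbols * orig_bits = 6975 * 8 = 55800 bits
compressed_size = n_symbols * avg_code_len = 6975 * 5.08 = 35433.0 bits
ratio = original_size / compressed_size = 55800 / 35433.0 = 1.5748

Compression ratio = 1.5748


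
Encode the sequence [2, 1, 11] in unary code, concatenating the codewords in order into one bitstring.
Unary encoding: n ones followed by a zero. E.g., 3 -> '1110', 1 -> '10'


Encode each number as n ones followed by a terminating 0:
  2 -> 110 (3 bits)
  1 -> 10 (2 bits)
  11 -> 111111111110 (12 bits)
Total length = 3 + 2 + 12 = 17 bits.

Unary([2, 1, 11]) = 11010111111111110 (17 bits)


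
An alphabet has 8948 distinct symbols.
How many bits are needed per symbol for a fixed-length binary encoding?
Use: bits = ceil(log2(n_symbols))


log2(8948) = 13.1273
Bracket: 2^13 = 8192 < 8948 <= 2^14 = 16384
So ceil(log2(8948)) = 14

bits = ceil(log2(8948)) = ceil(13.1273) = 14 bits


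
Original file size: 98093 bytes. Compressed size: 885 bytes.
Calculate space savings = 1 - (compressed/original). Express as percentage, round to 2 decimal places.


ratio = compressed/original = 885/98093 = 0.009022
savings = 1 - ratio = 1 - 0.009022 = 0.990978
as a percentage: 0.990978 * 100 = 99.1%

Space savings = 1 - 885/98093 = 99.1%


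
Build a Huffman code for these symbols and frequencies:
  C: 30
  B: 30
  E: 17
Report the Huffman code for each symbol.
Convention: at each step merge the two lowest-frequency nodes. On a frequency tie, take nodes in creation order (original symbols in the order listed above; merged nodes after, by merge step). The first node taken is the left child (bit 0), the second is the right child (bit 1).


Huffman tree construction:
Step 1: Merge E(17) + C(30) = 47
Step 2: Merge B(30) + (E+C)(47) = 77
Read each symbol's code off the tree from the root (left child = 0, right child = 1).

Codes:
  C: 11 (length 2)
  B: 0 (length 1)
  E: 10 (length 2)
Average code length: 124/77 = 1.6104 bits/symbol


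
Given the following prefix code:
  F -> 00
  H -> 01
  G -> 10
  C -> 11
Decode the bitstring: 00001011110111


Decoding step by step:
Bits 00 -> F
Bits 00 -> F
Bits 10 -> G
Bits 11 -> C
Bits 11 -> C
Bits 01 -> H
Bits 11 -> C


Decoded message: FFGCCHC


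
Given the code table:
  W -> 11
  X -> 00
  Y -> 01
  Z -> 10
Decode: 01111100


Decoding:
01 -> Y
11 -> W
11 -> W
00 -> X


Result: YWWX


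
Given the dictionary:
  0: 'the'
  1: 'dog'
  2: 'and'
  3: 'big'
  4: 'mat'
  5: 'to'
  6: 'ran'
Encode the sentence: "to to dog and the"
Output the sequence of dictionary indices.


Look up each word in the dictionary:
  'to' -> 5
  'to' -> 5
  'dog' -> 1
  'and' -> 2
  'the' -> 0

Encoded: [5, 5, 1, 2, 0]


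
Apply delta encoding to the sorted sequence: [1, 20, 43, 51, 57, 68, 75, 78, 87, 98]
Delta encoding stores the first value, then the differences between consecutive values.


First value: 1
Deltas:
  20 - 1 = 19
  43 - 20 = 23
  51 - 43 = 8
  57 - 51 = 6
  68 - 57 = 11
  75 - 68 = 7
  78 - 75 = 3
  87 - 78 = 9
  98 - 87 = 11


Delta encoded: [1, 19, 23, 8, 6, 11, 7, 3, 9, 11]


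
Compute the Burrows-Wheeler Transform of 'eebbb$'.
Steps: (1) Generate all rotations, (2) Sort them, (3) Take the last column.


Rotations (sorted):
  0: $eebbb -> last char: b
  1: b$eebb -> last char: b
  2: bb$eeb -> last char: b
  3: bbb$ee -> last char: e
  4: ebbb$e -> last char: e
  5: eebbb$ -> last char: $


BWT = bbbee$


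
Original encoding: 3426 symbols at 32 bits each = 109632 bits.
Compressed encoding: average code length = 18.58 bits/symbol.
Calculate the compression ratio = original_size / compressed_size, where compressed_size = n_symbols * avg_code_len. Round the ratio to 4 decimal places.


original_size = n_symbols * orig_bits = 3426 * 32 = 109632 bits
compressed_size = n_symbols * avg_code_len = 3426 * 18.58 = 63655.08 bits
ratio = original_size / compressed_size = 109632 / 63655.08 = 1.7223

Compression ratio = 1.7223


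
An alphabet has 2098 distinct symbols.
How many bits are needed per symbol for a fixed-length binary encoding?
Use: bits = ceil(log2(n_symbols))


log2(2098) = 11.0348
Bracket: 2^11 = 2048 < 2098 <= 2^12 = 4096
So ceil(log2(2098)) = 12

bits = ceil(log2(2098)) = ceil(11.0348) = 12 bits


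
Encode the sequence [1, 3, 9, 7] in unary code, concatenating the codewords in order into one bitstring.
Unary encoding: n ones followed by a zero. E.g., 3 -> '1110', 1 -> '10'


Encode each number as n ones followed by a terminating 0:
  1 -> 10 (2 bits)
  3 -> 1110 (4 bits)
  9 -> 1111111110 (10 bits)
  7 -> 11111110 (8 bits)
Total length = 2 + 4 + 10 + 8 = 24 bits.

Unary([1, 3, 9, 7]) = 101110111111111011111110 (24 bits)


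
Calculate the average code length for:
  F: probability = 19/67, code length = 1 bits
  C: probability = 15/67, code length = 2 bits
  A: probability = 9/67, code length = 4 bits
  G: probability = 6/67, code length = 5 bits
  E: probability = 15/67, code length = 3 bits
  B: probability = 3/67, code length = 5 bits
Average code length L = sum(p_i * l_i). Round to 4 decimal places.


Weighted contributions p_i * l_i:
  F: (19/67) * 1 = 19/67
  C: (15/67) * 2 = 30/67
  A: (9/67) * 4 = 36/67
  G: (6/67) * 5 = 30/67
  E: (15/67) * 3 = 45/67
  B: (3/67) * 5 = 15/67
Sum = (19 + 30 + 36 + 30 + 45 + 15)/67 = 175/67

L = 175/67 = 2.6119 bits/symbol


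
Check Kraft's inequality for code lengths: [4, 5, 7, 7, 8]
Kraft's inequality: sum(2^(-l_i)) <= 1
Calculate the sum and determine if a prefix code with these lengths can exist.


Sum = 2^(-4) + 2^(-5) + 2^(-7) + 2^(-7) + 2^(-8)
    = 0.0625 + 0.03125 + 0.0078125 + 0.0078125 + 0.00390625
    = 29/256 = 0.11328125
Since 0.11328125 <= 1, Kraft's inequality IS satisfied.
A prefix code with these lengths CAN exist.

Kraft sum = 0.11328125. Satisfied.


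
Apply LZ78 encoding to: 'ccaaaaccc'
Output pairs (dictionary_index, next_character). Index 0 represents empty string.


LZ78 encoding steps:
Dictionary: {0: ''}
Step 1: w='' (idx 0), next='c' -> output (0, 'c'), add 'c' as idx 1
Step 2: w='c' (idx 1), next='a' -> output (1, 'a'), add 'ca' as idx 2
Step 3: w='' (idx 0), next='a' -> output (0, 'a'), add 'a' as idx 3
Step 4: w='a' (idx 3), next='a' -> output (3, 'a'), add 'aa' as idx 4
Step 5: w='c' (idx 1), next='c' -> output (1, 'c'), add 'cc' as idx 5
Step 6: w='c' (idx 1), end of input -> output (1, '')


Encoded: [(0, 'c'), (1, 'a'), (0, 'a'), (3, 'a'), (1, 'c'), (1, '')]


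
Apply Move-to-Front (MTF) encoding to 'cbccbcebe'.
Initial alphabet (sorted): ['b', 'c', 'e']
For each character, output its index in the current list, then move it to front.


MTF encoding:
'c': index 1 in ['b', 'c', 'e'] -> ['c', 'b', 'e']
'b': index 1 in ['c', 'b', 'e'] -> ['b', 'c', 'e']
'c': index 1 in ['b', 'c', 'e'] -> ['c', 'b', 'e']
'c': index 0 in ['c', 'b', 'e'] -> ['c', 'b', 'e']
'b': index 1 in ['c', 'b', 'e'] -> ['b', 'c', 'e']
'c': index 1 in ['b', 'c', 'e'] -> ['c', 'b', 'e']
'e': index 2 in ['c', 'b', 'e'] -> ['e', 'c', 'b']
'b': index 2 in ['e', 'c', 'b'] -> ['b', 'e', 'c']
'e': index 1 in ['b', 'e', 'c'] -> ['e', 'b', 'c']


Output: [1, 1, 1, 0, 1, 1, 2, 2, 1]


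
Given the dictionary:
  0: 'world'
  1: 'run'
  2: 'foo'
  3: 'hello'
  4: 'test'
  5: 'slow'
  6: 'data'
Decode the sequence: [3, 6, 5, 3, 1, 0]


Look up each index in the dictionary:
  3 -> 'hello'
  6 -> 'data'
  5 -> 'slow'
  3 -> 'hello'
  1 -> 'run'
  0 -> 'world'

Decoded: "hello data slow hello run world"


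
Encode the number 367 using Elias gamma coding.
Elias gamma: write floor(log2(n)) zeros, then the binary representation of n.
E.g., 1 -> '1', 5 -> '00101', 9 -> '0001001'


num_bits = floor(log2(367)) + 1 = 9
leading_zeros = num_bits - 1 = 8
binary(367) = 101101111

Elias gamma(367) = '00000000' + '101101111' = 00000000101101111 (17 bits)


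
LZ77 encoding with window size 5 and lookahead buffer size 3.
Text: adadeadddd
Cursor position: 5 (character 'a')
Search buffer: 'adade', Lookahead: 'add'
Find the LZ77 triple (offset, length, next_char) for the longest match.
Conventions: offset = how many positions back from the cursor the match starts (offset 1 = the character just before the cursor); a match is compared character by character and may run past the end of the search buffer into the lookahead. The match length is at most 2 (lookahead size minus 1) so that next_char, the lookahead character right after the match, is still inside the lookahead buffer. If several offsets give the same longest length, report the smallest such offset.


Try each offset into the search buffer:
  offset=1 (pos 4, char 'e'): match length 0
  offset=2 (pos 3, char 'd'): match length 0
  offset=3 (pos 2, char 'a'): match length 2
  offset=4 (pos 1, char 'd'): match length 0
  offset=5 (pos 0, char 'a'): match length 2
Longest match has length 2, found at offsets 3, 5; take the smallest, offset 3.
next_char = character at position 5 + 2 = 7 -> 'd'

Best match: offset=3, length=2 (matching 'ad' starting at position 2)
LZ77 triple: (3, 2, 'd')


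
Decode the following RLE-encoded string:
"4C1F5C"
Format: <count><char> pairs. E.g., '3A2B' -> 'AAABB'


Expanding each <count><char> pair:
  4C -> 'CCCC'
  1F -> 'F'
  5C -> 'CCCCC'

Decoded = CCCCFCCCCC


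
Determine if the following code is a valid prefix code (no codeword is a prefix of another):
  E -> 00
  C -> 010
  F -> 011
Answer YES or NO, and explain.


Checking each pair (does one codeword prefix another?):
  E='00' vs C='010': no prefix
  E='00' vs F='011': no prefix
  C='010' vs E='00': no prefix
  C='010' vs F='011': no prefix
  F='011' vs E='00': no prefix
  F='011' vs C='010': no prefix
No violation found over all pairs.

YES -- this is a valid prefix code. No codeword is a prefix of any other codeword.


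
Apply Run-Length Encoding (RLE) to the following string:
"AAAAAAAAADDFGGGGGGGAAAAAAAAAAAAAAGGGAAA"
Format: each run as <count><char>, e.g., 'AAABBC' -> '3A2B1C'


Scanning runs left to right:
  i=0: run of 'A' x 9 -> '9A'
  i=9: run of 'D' x 2 -> '2D'
  i=11: run of 'F' x 1 -> '1F'
  i=12: run of 'G' x 7 -> '7G'
  i=19: run of 'A' x 14 -> '14A'
  i=33: run of 'G' x 3 -> '3G'
  i=36: run of 'A' x 3 -> '3A'

RLE = 9A2D1F7G14A3G3A


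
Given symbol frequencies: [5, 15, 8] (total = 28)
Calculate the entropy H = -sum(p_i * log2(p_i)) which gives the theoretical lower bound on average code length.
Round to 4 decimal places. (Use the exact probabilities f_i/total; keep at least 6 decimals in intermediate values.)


Per-symbol terms -p_i * log2(p_i) with p_i = f_i/28:
  p = 5/28 = 0.178571: log2(p) = -2.485427, -p*log2(p) = 0.443826
  p = 15/28 = 0.535714: log2(p) = -0.900464, -p*log2(p) = 0.482392
  p = 8/28 = 0.285714: log2(p) = -1.807355, -p*log2(p) = 0.516387
H = 0.443826 + 0.482392 + 0.516387 = 1.442605

H = 1.4426 bits/symbol


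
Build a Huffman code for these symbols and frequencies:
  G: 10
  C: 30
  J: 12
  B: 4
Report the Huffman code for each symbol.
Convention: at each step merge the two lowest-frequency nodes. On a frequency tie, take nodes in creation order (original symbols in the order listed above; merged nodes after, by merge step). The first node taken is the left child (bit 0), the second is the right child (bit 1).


Huffman tree construction:
Step 1: Merge B(4) + G(10) = 14
Step 2: Merge J(12) + (B+G)(14) = 26
Step 3: Merge (J+(B+G))(26) + C(30) = 56
Read each symbol's code off the tree from the root (left child = 0, right child = 1).

Codes:
  G: 011 (length 3)
  C: 1 (length 1)
  J: 00 (length 2)
  B: 010 (length 3)
Average code length: 96/56 = 1.7143 bits/symbol
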